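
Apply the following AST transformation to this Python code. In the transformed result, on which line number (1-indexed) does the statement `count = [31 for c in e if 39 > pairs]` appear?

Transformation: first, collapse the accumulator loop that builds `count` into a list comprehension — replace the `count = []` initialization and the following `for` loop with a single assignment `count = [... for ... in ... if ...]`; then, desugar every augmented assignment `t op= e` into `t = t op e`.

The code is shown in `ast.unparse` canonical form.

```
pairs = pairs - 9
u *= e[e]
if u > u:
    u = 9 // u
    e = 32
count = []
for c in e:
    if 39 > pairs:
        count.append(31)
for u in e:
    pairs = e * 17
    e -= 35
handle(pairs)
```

Transformed code:
pairs = pairs - 9
u = u * e[e]
if u > u:
    u = 9 // u
    e = 32
count = [31 for c in e if 39 > pairs]
for u in e:
    pairs = e * 17
    e = e - 35
handle(pairs)

6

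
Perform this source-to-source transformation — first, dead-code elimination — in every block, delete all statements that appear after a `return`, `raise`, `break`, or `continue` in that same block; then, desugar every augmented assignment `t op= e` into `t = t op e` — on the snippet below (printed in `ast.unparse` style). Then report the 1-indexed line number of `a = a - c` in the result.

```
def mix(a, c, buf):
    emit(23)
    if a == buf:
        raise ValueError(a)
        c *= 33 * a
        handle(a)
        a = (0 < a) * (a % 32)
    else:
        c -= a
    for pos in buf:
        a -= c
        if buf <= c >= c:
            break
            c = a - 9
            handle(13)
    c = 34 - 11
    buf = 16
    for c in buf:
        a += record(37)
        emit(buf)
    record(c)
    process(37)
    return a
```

Transformed code:
def mix(a, c, buf):
    emit(23)
    if a == buf:
        raise ValueError(a)
    else:
        c = c - a
    for pos in buf:
        a = a - c
        if buf <= c >= c:
            break
    c = 34 - 11
    buf = 16
    for c in buf:
        a = a + record(37)
        emit(buf)
    record(c)
    process(37)
    return a

8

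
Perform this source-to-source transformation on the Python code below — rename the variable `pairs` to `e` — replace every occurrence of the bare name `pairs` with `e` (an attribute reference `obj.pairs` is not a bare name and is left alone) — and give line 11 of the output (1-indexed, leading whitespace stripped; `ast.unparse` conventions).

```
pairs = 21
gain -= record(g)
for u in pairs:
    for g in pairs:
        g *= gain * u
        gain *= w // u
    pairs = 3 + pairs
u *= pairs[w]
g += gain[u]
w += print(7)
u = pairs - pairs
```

Transformed code:
e = 21
gain -= record(g)
for u in e:
    for g in e:
        g *= gain * u
        gain *= w // u
    e = 3 + e
u *= e[w]
g += gain[u]
w += print(7)
u = e - e

u = e - e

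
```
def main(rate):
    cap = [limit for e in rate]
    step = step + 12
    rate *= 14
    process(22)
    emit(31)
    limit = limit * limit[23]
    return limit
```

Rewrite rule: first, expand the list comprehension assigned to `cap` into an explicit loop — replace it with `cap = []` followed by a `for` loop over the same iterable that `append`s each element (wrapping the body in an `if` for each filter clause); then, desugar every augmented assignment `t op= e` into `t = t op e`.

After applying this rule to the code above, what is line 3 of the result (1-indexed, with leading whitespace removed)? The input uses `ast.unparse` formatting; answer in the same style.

for e in rate:

Transformed code:
def main(rate):
    cap = []
    for e in rate:
        cap.append(limit)
    step = step + 12
    rate = rate * 14
    process(22)
    emit(31)
    limit = limit * limit[23]
    return limit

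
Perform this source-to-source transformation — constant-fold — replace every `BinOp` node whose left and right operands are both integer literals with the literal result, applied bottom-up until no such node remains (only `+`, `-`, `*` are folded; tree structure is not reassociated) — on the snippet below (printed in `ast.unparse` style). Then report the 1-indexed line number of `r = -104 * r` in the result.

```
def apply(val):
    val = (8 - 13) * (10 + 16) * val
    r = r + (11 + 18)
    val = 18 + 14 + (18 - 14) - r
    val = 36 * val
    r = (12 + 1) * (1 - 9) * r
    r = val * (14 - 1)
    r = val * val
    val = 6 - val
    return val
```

Transformed code:
def apply(val):
    val = -130 * val
    r = r + 29
    val = 36 - r
    val = 36 * val
    r = -104 * r
    r = val * 13
    r = val * val
    val = 6 - val
    return val

6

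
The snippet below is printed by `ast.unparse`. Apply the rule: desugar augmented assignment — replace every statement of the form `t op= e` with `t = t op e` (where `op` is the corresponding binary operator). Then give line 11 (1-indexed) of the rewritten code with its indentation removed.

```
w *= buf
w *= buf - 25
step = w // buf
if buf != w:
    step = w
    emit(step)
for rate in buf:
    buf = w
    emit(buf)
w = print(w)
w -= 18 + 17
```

Transformed code:
w = w * buf
w = w * (buf - 25)
step = w // buf
if buf != w:
    step = w
    emit(step)
for rate in buf:
    buf = w
    emit(buf)
w = print(w)
w = w - (18 + 17)

w = w - (18 + 17)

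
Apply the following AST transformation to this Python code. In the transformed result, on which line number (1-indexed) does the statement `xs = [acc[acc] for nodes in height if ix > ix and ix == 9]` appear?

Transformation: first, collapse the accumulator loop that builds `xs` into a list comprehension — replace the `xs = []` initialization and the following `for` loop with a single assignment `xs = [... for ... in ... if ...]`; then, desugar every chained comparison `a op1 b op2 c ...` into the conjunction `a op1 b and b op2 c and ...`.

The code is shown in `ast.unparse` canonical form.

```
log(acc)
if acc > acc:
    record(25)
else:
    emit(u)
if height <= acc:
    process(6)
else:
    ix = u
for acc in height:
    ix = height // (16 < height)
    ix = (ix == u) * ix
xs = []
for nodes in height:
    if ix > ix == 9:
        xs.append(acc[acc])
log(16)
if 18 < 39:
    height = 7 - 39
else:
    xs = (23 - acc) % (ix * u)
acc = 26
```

13

Transformed code:
log(acc)
if acc > acc:
    record(25)
else:
    emit(u)
if height <= acc:
    process(6)
else:
    ix = u
for acc in height:
    ix = height // (16 < height)
    ix = (ix == u) * ix
xs = [acc[acc] for nodes in height if ix > ix and ix == 9]
log(16)
if 18 < 39:
    height = 7 - 39
else:
    xs = (23 - acc) % (ix * u)
acc = 26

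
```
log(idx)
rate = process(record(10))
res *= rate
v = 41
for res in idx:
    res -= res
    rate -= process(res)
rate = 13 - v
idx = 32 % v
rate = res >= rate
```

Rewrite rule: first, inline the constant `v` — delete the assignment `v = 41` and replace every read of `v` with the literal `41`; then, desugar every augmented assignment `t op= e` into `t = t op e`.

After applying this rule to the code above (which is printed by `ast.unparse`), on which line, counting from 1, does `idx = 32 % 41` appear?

8

Transformed code:
log(idx)
rate = process(record(10))
res = res * rate
for res in idx:
    res = res - res
    rate = rate - process(res)
rate = 13 - 41
idx = 32 % 41
rate = res >= rate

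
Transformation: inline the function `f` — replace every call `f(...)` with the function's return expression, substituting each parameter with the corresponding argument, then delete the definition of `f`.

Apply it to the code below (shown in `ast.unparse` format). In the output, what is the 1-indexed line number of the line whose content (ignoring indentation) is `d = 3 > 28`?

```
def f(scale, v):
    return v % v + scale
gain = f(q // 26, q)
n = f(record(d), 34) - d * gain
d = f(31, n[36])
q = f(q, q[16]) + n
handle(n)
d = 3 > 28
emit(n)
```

Transformed code:
gain = q % q + q // 26
n = 34 % 34 + record(d) - d * gain
d = n[36] % n[36] + 31
q = q[16] % q[16] + q + n
handle(n)
d = 3 > 28
emit(n)

6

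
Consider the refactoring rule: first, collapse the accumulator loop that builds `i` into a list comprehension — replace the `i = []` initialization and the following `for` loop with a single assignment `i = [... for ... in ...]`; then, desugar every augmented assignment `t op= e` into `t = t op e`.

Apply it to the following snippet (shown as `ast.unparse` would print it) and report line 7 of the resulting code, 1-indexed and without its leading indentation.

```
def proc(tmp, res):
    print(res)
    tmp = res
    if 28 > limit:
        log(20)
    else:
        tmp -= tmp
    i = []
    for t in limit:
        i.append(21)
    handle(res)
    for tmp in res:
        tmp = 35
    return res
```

Transformed code:
def proc(tmp, res):
    print(res)
    tmp = res
    if 28 > limit:
        log(20)
    else:
        tmp = tmp - tmp
    i = [21 for t in limit]
    handle(res)
    for tmp in res:
        tmp = 35
    return res

tmp = tmp - tmp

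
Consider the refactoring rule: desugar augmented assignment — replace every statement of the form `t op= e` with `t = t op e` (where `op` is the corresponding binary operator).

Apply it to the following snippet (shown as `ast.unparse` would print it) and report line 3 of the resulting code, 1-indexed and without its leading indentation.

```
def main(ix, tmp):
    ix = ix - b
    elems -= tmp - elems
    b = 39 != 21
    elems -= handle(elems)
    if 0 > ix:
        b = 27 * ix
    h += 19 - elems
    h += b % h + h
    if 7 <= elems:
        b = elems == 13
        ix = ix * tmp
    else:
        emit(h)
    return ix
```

elems = elems - (tmp - elems)

Transformed code:
def main(ix, tmp):
    ix = ix - b
    elems = elems - (tmp - elems)
    b = 39 != 21
    elems = elems - handle(elems)
    if 0 > ix:
        b = 27 * ix
    h = h + (19 - elems)
    h = h + (b % h + h)
    if 7 <= elems:
        b = elems == 13
        ix = ix * tmp
    else:
        emit(h)
    return ix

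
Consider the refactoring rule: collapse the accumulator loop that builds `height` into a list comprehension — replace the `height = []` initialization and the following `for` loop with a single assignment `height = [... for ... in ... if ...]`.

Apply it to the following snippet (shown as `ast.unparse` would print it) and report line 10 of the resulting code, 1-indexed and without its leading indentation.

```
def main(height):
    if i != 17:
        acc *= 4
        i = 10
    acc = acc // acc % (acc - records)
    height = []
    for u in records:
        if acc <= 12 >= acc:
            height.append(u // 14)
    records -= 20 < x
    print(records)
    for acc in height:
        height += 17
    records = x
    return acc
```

height += 17

Transformed code:
def main(height):
    if i != 17:
        acc *= 4
        i = 10
    acc = acc // acc % (acc - records)
    height = [u // 14 for u in records if acc <= 12 >= acc]
    records -= 20 < x
    print(records)
    for acc in height:
        height += 17
    records = x
    return acc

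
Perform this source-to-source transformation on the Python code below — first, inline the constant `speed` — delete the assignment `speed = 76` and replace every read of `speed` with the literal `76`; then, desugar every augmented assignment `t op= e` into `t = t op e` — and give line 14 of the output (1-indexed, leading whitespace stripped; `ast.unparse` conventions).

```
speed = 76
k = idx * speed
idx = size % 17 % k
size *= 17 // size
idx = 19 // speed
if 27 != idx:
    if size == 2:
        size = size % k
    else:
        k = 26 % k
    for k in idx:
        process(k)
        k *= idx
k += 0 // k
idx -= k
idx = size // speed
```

idx = idx - k

Transformed code:
k = idx * 76
idx = size % 17 % k
size = size * (17 // size)
idx = 19 // 76
if 27 != idx:
    if size == 2:
        size = size % k
    else:
        k = 26 % k
    for k in idx:
        process(k)
        k = k * idx
k = k + 0 // k
idx = idx - k
idx = size // 76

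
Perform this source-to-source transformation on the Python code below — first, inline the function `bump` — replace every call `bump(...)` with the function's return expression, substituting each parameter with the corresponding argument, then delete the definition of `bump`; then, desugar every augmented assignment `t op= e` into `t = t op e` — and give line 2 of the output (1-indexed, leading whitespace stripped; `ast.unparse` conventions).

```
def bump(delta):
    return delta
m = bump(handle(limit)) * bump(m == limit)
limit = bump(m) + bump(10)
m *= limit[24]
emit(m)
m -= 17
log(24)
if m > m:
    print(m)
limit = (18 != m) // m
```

limit = m + 10

Transformed code:
m = handle(limit) * (m == limit)
limit = m + 10
m = m * limit[24]
emit(m)
m = m - 17
log(24)
if m > m:
    print(m)
limit = (18 != m) // m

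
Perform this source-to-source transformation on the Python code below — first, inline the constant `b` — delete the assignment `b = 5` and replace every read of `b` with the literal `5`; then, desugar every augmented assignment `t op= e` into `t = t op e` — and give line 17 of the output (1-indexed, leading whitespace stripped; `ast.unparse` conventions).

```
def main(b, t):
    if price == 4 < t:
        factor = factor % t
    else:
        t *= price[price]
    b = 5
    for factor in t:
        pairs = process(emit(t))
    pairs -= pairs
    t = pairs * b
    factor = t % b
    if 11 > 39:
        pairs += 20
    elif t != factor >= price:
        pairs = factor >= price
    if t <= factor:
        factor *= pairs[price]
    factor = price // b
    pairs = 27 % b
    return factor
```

factor = price // 5

Transformed code:
def main(b, t):
    if price == 4 < t:
        factor = factor % t
    else:
        t = t * price[price]
    for factor in t:
        pairs = process(emit(t))
    pairs = pairs - pairs
    t = pairs * 5
    factor = t % 5
    if 11 > 39:
        pairs = pairs + 20
    elif t != factor >= price:
        pairs = factor >= price
    if t <= factor:
        factor = factor * pairs[price]
    factor = price // 5
    pairs = 27 % 5
    return factor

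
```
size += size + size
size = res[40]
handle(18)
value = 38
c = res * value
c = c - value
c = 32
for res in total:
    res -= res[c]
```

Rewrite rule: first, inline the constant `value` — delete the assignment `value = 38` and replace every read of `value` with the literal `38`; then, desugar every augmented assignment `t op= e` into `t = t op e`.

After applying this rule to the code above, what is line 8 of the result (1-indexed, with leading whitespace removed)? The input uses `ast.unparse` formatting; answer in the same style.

res = res - res[c]

Transformed code:
size = size + (size + size)
size = res[40]
handle(18)
c = res * 38
c = c - 38
c = 32
for res in total:
    res = res - res[c]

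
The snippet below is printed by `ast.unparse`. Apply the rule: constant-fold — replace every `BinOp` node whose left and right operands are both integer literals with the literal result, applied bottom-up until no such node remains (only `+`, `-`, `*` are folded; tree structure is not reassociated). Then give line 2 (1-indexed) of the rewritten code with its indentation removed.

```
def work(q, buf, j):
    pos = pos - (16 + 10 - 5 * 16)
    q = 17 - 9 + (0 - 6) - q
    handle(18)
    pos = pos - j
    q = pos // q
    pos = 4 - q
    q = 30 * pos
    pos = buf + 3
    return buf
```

Transformed code:
def work(q, buf, j):
    pos = pos - -54
    q = 2 - q
    handle(18)
    pos = pos - j
    q = pos // q
    pos = 4 - q
    q = 30 * pos
    pos = buf + 3
    return buf

pos = pos - -54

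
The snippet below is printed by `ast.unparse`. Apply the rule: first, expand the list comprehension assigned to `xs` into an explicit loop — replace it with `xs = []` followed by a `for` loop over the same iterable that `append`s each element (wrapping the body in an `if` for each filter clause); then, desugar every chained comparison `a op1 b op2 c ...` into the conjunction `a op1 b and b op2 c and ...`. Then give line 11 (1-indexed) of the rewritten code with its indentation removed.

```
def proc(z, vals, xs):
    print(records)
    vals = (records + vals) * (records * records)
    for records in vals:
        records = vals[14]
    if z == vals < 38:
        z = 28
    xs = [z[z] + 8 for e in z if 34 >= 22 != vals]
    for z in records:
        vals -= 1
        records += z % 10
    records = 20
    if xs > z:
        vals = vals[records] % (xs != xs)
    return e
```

xs.append(z[z] + 8)

Transformed code:
def proc(z, vals, xs):
    print(records)
    vals = (records + vals) * (records * records)
    for records in vals:
        records = vals[14]
    if z == vals and vals < 38:
        z = 28
    xs = []
    for e in z:
        if 34 >= 22 and 22 != vals:
            xs.append(z[z] + 8)
    for z in records:
        vals -= 1
        records += z % 10
    records = 20
    if xs > z:
        vals = vals[records] % (xs != xs)
    return e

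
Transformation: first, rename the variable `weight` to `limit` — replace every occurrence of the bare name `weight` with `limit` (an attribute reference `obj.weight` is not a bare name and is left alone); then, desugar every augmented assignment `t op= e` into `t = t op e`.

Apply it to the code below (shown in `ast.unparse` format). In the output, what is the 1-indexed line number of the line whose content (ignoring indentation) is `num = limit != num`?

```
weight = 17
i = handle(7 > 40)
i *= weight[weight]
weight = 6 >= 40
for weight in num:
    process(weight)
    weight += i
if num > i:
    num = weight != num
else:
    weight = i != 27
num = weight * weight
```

9

Transformed code:
limit = 17
i = handle(7 > 40)
i = i * limit[limit]
limit = 6 >= 40
for limit in num:
    process(limit)
    limit = limit + i
if num > i:
    num = limit != num
else:
    limit = i != 27
num = limit * limit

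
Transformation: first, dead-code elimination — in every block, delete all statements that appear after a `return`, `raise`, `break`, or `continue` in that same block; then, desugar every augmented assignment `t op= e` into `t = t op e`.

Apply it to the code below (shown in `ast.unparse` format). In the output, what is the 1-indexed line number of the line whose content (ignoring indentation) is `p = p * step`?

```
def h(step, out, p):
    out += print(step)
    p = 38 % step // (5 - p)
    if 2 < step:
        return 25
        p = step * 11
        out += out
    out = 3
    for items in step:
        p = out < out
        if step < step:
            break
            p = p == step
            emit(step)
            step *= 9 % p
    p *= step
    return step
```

11

Transformed code:
def h(step, out, p):
    out = out + print(step)
    p = 38 % step // (5 - p)
    if 2 < step:
        return 25
    out = 3
    for items in step:
        p = out < out
        if step < step:
            break
    p = p * step
    return step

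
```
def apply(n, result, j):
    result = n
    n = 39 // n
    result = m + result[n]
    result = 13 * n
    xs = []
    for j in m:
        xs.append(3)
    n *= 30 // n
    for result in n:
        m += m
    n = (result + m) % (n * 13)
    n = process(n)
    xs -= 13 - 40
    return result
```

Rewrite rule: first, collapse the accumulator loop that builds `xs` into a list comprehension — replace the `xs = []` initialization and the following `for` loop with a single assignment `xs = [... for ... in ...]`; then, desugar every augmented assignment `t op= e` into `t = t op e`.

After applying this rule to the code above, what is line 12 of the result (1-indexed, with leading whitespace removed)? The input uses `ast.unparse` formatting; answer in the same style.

Transformed code:
def apply(n, result, j):
    result = n
    n = 39 // n
    result = m + result[n]
    result = 13 * n
    xs = [3 for j in m]
    n = n * (30 // n)
    for result in n:
        m = m + m
    n = (result + m) % (n * 13)
    n = process(n)
    xs = xs - (13 - 40)
    return result

xs = xs - (13 - 40)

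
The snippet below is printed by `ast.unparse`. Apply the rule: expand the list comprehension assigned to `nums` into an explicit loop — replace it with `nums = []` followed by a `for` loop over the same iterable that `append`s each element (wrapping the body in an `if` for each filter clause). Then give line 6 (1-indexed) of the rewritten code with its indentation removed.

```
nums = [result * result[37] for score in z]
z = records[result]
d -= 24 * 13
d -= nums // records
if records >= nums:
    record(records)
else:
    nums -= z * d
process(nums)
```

Transformed code:
nums = []
for score in z:
    nums.append(result * result[37])
z = records[result]
d -= 24 * 13
d -= nums // records
if records >= nums:
    record(records)
else:
    nums -= z * d
process(nums)

d -= nums // records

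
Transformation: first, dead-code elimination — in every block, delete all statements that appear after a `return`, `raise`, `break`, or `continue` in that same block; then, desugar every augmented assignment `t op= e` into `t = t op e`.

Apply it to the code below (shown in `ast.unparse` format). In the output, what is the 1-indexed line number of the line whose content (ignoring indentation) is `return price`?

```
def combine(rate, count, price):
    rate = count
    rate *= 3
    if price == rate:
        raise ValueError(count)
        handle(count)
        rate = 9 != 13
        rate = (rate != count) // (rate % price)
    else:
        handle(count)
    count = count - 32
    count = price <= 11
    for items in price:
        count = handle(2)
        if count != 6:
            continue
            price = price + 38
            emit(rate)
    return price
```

Transformed code:
def combine(rate, count, price):
    rate = count
    rate = rate * 3
    if price == rate:
        raise ValueError(count)
    else:
        handle(count)
    count = count - 32
    count = price <= 11
    for items in price:
        count = handle(2)
        if count != 6:
            continue
    return price

14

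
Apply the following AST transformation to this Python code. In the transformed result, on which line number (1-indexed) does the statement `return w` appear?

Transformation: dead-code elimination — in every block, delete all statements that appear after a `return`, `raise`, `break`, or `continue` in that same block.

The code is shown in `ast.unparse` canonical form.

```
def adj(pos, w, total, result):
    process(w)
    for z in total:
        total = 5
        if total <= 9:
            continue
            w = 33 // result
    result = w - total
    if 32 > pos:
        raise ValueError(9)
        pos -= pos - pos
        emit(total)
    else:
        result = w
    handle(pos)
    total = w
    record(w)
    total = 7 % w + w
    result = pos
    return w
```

Transformed code:
def adj(pos, w, total, result):
    process(w)
    for z in total:
        total = 5
        if total <= 9:
            continue
    result = w - total
    if 32 > pos:
        raise ValueError(9)
    else:
        result = w
    handle(pos)
    total = w
    record(w)
    total = 7 % w + w
    result = pos
    return w

17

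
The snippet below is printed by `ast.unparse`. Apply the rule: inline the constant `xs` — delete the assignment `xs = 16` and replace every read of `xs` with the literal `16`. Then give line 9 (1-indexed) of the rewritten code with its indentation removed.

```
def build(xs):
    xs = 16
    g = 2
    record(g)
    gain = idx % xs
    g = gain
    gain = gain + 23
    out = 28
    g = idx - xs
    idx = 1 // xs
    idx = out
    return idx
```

idx = 1 // 16

Transformed code:
def build(xs):
    g = 2
    record(g)
    gain = idx % 16
    g = gain
    gain = gain + 23
    out = 28
    g = idx - 16
    idx = 1 // 16
    idx = out
    return idx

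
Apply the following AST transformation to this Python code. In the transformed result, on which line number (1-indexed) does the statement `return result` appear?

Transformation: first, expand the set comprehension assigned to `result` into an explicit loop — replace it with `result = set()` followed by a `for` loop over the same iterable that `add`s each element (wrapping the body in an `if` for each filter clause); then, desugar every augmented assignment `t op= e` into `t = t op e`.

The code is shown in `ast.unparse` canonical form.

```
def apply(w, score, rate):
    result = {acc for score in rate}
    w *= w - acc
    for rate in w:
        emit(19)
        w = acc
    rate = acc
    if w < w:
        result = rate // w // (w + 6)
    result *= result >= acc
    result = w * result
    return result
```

14

Transformed code:
def apply(w, score, rate):
    result = set()
    for score in rate:
        result.add(acc)
    w = w * (w - acc)
    for rate in w:
        emit(19)
        w = acc
    rate = acc
    if w < w:
        result = rate // w // (w + 6)
    result = result * (result >= acc)
    result = w * result
    return result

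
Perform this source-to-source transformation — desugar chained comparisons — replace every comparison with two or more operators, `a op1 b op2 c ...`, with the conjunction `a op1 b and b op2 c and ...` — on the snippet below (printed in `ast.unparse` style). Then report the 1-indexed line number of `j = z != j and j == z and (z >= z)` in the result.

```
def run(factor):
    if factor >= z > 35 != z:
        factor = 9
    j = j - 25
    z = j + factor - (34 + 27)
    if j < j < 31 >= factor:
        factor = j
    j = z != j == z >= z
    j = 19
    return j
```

Transformed code:
def run(factor):
    if factor >= z and z > 35 and (35 != z):
        factor = 9
    j = j - 25
    z = j + factor - (34 + 27)
    if j < j and j < 31 and (31 >= factor):
        factor = j
    j = z != j and j == z and (z >= z)
    j = 19
    return j

8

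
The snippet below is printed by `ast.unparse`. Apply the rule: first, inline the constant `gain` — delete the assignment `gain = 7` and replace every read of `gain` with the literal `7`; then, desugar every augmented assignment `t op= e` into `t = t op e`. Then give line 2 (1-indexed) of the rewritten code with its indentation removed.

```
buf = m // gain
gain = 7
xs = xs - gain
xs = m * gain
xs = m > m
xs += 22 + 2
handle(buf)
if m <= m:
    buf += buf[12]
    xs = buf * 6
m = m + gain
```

xs = xs - 7

Transformed code:
buf = m // 7
xs = xs - 7
xs = m * 7
xs = m > m
xs = xs + (22 + 2)
handle(buf)
if m <= m:
    buf = buf + buf[12]
    xs = buf * 6
m = m + 7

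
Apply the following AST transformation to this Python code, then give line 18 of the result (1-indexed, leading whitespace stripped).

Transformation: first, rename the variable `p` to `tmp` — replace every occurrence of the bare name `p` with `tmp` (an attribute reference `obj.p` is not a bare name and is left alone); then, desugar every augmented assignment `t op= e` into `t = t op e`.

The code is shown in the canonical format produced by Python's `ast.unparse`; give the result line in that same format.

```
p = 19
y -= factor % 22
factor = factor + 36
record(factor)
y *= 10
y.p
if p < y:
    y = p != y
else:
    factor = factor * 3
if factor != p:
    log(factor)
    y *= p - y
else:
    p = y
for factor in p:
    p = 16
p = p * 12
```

tmp = tmp * 12

Transformed code:
tmp = 19
y = y - factor % 22
factor = factor + 36
record(factor)
y = y * 10
y.p
if tmp < y:
    y = tmp != y
else:
    factor = factor * 3
if factor != tmp:
    log(factor)
    y = y * (tmp - y)
else:
    tmp = y
for factor in tmp:
    tmp = 16
tmp = tmp * 12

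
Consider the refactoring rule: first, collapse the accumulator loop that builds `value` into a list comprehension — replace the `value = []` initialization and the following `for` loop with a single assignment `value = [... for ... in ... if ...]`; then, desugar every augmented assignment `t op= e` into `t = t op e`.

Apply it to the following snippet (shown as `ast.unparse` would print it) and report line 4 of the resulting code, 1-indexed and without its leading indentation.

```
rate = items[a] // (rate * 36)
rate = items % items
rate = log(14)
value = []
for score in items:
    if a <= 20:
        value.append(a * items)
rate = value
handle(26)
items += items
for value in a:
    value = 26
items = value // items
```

Transformed code:
rate = items[a] // (rate * 36)
rate = items % items
rate = log(14)
value = [a * items for score in items if a <= 20]
rate = value
handle(26)
items = items + items
for value in a:
    value = 26
items = value // items

value = [a * items for score in items if a <= 20]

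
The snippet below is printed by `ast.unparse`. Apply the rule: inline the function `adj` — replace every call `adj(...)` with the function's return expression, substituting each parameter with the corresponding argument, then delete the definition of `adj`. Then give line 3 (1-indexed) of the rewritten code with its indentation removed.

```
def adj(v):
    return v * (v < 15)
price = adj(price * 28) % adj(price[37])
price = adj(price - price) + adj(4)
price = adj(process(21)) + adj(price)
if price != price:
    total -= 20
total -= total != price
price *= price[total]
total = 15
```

price = process(21) * (process(21) < 15) + price * (price < 15)

Transformed code:
price = price * 28 * (price * 28 < 15) % (price[37] * (price[37] < 15))
price = (price - price) * (price - price < 15) + 4 * (4 < 15)
price = process(21) * (process(21) < 15) + price * (price < 15)
if price != price:
    total -= 20
total -= total != price
price *= price[total]
total = 15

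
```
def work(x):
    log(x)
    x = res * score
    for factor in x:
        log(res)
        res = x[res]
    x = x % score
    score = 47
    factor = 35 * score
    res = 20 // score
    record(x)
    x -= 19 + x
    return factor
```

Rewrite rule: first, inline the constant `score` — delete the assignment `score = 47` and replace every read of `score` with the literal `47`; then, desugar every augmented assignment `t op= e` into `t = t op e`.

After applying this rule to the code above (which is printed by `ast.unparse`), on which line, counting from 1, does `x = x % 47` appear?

Transformed code:
def work(x):
    log(x)
    x = res * 47
    for factor in x:
        log(res)
        res = x[res]
    x = x % 47
    factor = 35 * 47
    res = 20 // 47
    record(x)
    x = x - (19 + x)
    return factor

7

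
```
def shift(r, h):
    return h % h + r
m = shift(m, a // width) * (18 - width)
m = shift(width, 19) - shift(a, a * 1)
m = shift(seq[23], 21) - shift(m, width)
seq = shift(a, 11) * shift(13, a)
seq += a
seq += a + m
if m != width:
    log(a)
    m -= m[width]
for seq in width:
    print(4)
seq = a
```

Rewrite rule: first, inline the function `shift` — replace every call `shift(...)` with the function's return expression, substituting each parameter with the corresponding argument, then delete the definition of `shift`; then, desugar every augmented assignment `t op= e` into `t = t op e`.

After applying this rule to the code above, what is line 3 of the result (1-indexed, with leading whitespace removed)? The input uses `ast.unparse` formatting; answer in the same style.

Transformed code:
m = (a // width % (a // width) + m) * (18 - width)
m = 19 % 19 + width - (a * 1 % (a * 1) + a)
m = 21 % 21 + seq[23] - (width % width + m)
seq = (11 % 11 + a) * (a % a + 13)
seq = seq + a
seq = seq + (a + m)
if m != width:
    log(a)
    m = m - m[width]
for seq in width:
    print(4)
seq = a

m = 21 % 21 + seq[23] - (width % width + m)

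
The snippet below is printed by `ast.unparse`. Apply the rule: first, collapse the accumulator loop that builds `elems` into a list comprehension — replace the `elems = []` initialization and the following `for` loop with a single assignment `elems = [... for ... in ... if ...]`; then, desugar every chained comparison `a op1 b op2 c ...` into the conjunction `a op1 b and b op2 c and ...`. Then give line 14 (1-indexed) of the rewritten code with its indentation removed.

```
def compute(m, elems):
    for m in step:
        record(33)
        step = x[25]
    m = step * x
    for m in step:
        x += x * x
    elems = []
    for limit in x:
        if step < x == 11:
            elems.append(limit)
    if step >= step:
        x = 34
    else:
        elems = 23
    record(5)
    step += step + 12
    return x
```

step += step + 12

Transformed code:
def compute(m, elems):
    for m in step:
        record(33)
        step = x[25]
    m = step * x
    for m in step:
        x += x * x
    elems = [limit for limit in x if step < x and x == 11]
    if step >= step:
        x = 34
    else:
        elems = 23
    record(5)
    step += step + 12
    return x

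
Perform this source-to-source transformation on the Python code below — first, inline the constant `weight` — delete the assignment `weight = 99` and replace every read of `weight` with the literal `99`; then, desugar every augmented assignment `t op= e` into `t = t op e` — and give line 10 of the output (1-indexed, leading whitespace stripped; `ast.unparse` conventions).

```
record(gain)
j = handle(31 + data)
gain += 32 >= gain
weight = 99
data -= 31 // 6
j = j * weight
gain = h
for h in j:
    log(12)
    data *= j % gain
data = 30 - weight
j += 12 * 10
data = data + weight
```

Transformed code:
record(gain)
j = handle(31 + data)
gain = gain + (32 >= gain)
data = data - 31 // 6
j = j * 99
gain = h
for h in j:
    log(12)
    data = data * (j % gain)
data = 30 - 99
j = j + 12 * 10
data = data + 99

data = 30 - 99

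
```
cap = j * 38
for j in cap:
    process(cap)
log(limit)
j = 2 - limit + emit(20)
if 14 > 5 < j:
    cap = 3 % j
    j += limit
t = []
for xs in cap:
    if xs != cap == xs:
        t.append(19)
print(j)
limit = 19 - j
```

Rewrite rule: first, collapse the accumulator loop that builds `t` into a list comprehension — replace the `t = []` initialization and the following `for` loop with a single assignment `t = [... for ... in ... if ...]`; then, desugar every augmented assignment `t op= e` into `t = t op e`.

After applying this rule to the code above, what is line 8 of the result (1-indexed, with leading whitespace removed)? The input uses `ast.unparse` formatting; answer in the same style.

Transformed code:
cap = j * 38
for j in cap:
    process(cap)
log(limit)
j = 2 - limit + emit(20)
if 14 > 5 < j:
    cap = 3 % j
    j = j + limit
t = [19 for xs in cap if xs != cap == xs]
print(j)
limit = 19 - j

j = j + limit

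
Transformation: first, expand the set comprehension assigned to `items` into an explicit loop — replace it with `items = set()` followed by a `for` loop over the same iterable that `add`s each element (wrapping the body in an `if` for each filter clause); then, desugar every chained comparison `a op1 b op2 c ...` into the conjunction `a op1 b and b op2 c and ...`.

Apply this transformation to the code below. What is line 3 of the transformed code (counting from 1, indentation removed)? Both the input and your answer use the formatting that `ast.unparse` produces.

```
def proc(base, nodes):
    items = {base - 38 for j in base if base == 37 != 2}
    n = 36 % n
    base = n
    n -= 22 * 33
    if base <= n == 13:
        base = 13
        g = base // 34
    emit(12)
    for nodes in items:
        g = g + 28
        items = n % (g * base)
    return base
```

for j in base:

Transformed code:
def proc(base, nodes):
    items = set()
    for j in base:
        if base == 37 and 37 != 2:
            items.add(base - 38)
    n = 36 % n
    base = n
    n -= 22 * 33
    if base <= n and n == 13:
        base = 13
        g = base // 34
    emit(12)
    for nodes in items:
        g = g + 28
        items = n % (g * base)
    return base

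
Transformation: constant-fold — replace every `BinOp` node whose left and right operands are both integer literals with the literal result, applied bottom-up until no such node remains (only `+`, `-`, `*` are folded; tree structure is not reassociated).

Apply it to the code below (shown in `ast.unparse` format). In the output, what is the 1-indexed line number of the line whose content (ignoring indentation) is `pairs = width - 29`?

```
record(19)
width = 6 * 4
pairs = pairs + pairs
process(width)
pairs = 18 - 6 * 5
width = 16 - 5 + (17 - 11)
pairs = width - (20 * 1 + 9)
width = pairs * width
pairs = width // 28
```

Transformed code:
record(19)
width = 24
pairs = pairs + pairs
process(width)
pairs = -12
width = 17
pairs = width - 29
width = pairs * width
pairs = width // 28

7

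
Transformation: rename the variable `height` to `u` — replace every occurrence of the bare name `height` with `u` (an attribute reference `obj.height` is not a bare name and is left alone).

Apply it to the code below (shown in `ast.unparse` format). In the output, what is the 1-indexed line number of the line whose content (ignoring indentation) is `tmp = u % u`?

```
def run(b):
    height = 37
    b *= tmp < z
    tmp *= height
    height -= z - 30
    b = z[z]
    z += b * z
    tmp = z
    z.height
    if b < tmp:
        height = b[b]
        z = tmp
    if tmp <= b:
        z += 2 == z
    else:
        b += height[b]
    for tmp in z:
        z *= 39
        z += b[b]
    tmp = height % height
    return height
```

Transformed code:
def run(b):
    u = 37
    b *= tmp < z
    tmp *= u
    u -= z - 30
    b = z[z]
    z += b * z
    tmp = z
    z.height
    if b < tmp:
        u = b[b]
        z = tmp
    if tmp <= b:
        z += 2 == z
    else:
        b += u[b]
    for tmp in z:
        z *= 39
        z += b[b]
    tmp = u % u
    return u

20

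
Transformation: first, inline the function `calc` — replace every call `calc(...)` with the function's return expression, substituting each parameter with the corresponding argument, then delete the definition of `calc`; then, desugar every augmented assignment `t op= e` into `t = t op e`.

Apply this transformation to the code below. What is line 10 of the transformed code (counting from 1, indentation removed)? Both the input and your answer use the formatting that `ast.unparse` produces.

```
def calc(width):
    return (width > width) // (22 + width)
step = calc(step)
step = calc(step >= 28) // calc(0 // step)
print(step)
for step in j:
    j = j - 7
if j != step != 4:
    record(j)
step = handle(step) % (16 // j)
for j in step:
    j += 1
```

Transformed code:
step = (step > step) // (22 + step)
step = ((step >= 28) > (step >= 28)) // (22 + (step >= 28)) // ((0 // step > 0 // step) // (22 + 0 // step))
print(step)
for step in j:
    j = j - 7
if j != step != 4:
    record(j)
step = handle(step) % (16 // j)
for j in step:
    j = j + 1

j = j + 1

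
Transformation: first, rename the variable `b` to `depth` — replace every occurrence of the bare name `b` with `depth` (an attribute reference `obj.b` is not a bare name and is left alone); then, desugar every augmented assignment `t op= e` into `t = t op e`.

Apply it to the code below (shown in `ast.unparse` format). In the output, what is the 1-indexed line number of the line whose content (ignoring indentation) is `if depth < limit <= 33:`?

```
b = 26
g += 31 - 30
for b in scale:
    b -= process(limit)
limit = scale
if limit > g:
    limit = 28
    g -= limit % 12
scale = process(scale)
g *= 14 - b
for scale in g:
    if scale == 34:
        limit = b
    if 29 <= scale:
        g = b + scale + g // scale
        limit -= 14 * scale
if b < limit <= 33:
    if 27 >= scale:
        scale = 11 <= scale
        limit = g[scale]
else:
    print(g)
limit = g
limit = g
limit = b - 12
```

Transformed code:
depth = 26
g = g + (31 - 30)
for depth in scale:
    depth = depth - process(limit)
limit = scale
if limit > g:
    limit = 28
    g = g - limit % 12
scale = process(scale)
g = g * (14 - depth)
for scale in g:
    if scale == 34:
        limit = depth
    if 29 <= scale:
        g = depth + scale + g // scale
        limit = limit - 14 * scale
if depth < limit <= 33:
    if 27 >= scale:
        scale = 11 <= scale
        limit = g[scale]
else:
    print(g)
limit = g
limit = g
limit = depth - 12

17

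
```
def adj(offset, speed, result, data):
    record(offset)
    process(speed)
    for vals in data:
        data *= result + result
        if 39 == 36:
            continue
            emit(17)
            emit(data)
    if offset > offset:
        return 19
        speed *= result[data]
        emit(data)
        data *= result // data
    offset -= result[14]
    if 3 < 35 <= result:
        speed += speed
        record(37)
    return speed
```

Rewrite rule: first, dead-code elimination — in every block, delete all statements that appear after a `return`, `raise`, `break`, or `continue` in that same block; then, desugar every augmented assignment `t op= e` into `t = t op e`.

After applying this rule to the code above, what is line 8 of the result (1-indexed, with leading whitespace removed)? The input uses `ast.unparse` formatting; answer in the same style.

Transformed code:
def adj(offset, speed, result, data):
    record(offset)
    process(speed)
    for vals in data:
        data = data * (result + result)
        if 39 == 36:
            continue
    if offset > offset:
        return 19
    offset = offset - result[14]
    if 3 < 35 <= result:
        speed = speed + speed
        record(37)
    return speed

if offset > offset: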